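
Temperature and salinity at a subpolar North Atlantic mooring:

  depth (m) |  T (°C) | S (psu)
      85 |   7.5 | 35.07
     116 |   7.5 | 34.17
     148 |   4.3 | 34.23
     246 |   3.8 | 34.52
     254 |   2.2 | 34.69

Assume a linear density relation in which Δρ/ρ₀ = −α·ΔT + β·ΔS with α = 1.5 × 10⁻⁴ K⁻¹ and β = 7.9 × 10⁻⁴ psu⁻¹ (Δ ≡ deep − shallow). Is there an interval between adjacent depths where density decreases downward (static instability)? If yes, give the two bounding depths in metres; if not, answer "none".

Evaluate Δρ/ρ₀ = −αΔT + βΔS across each adjacent pair:
  85–116 m: −αΔT+βΔS = −(1.5 × 10⁻⁴)(+0.0)+(7.9 × 10⁻⁴)(-0.90) = -7.1 × 10⁻⁴ → UNSTABLE
  116–148 m: −αΔT+βΔS = −(1.5 × 10⁻⁴)(-3.2)+(7.9 × 10⁻⁴)(+0.06) = 5.3 × 10⁻⁴ → stable
  148–246 m: −αΔT+βΔS = −(1.5 × 10⁻⁴)(-0.5)+(7.9 × 10⁻⁴)(+0.29) = 3.0 × 10⁻⁴ → stable
  246–254 m: −αΔT+βΔS = −(1.5 × 10⁻⁴)(-1.6)+(7.9 × 10⁻⁴)(+0.17) = 3.7 × 10⁻⁴ → stable
The 85–116 m interval has Δρ < 0: lighter water underlies denser water.

85–116 m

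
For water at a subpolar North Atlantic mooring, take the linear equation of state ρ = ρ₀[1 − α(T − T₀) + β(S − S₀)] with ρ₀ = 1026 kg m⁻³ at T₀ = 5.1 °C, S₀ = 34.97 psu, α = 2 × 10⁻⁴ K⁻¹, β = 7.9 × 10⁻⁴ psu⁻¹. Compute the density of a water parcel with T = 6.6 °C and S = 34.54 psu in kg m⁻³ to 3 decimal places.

T − T₀ = +1.5 K, S − S₀ = -0.43 psu.
Bracket = 1 − α·(+1.5) + β·(-0.43) = 1 + (-6.397 × 10⁻⁴) = 0.9993603.
ρ = 1026 × 0.9993603 = 1025.344 kg m⁻³.

1025.344 kg m⁻³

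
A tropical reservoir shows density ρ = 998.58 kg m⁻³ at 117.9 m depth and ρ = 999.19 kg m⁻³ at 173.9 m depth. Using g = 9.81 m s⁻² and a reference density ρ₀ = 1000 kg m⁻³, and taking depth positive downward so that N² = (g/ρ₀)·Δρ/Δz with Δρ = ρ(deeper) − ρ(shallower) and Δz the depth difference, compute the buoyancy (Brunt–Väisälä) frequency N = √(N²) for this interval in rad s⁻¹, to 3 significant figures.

Δρ = 999.19 − 998.58 = 0.61 kg m⁻³ over Δz = 173.9 − 117.9 = 56 m.
N² = (9.81/1000) × (0.61/56) = 1.0686 × 10⁻⁴ s⁻².
N = √(1.0686 × 10⁻⁴) = 0.010337 rad s⁻¹ ≈ 0.0103 rad s⁻¹.

0.0103 rad s⁻¹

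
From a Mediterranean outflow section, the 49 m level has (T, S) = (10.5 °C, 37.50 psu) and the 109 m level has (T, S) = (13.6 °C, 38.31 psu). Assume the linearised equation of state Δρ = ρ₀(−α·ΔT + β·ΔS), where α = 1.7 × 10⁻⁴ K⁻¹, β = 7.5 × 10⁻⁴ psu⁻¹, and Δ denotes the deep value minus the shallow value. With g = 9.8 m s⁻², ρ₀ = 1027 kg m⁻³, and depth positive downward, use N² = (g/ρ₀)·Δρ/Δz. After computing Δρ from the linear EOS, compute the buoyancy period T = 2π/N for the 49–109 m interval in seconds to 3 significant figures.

1.73 × 10³ s

ΔT = +3.1 K, ΔS = +0.81 psu (deep − shallow).
Δρ/ρ₀ = −αΔT + βΔS = -5.27 × 10⁻⁴ + 6.075 × 10⁻⁴ = 8.05 × 10⁻⁵, so Δρ ≈ 0.08267 kg m⁻³.
N² = (g/ρ₀)·Δρ/Δz = g·(Δρ/ρ₀)/Δz = 9.8 × 8.05 × 10⁻⁵ / 60 = 1.3148 × 10⁻⁵ s⁻².
N = √(1.3148 × 10⁻⁵) = 3.6260 × 10⁻³ rad s⁻¹ → T = 2π/N = 1.7328 × 10³ s ≈ 1.73 × 10³ s.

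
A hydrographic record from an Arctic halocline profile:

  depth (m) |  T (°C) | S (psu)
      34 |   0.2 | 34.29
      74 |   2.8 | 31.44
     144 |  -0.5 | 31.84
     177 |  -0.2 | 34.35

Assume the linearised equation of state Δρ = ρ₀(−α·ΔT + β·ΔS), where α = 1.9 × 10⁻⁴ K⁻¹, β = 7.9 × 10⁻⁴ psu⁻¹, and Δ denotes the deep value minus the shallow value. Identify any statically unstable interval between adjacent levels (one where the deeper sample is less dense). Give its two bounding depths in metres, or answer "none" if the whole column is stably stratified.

Evaluate Δρ/ρ₀ = −αΔT + βΔS across each adjacent pair:
  34–74 m: −αΔT+βΔS = −(1.9 × 10⁻⁴)(+2.6)+(7.9 × 10⁻⁴)(-2.85) = -2.7 × 10⁻³ → UNSTABLE
  74–144 m: −αΔT+βΔS = −(1.9 × 10⁻⁴)(-3.3)+(7.9 × 10⁻⁴)(+0.40) = 9.4 × 10⁻⁴ → stable
  144–177 m: −αΔT+βΔS = −(1.9 × 10⁻⁴)(+0.3)+(7.9 × 10⁻⁴)(+2.51) = 1.9 × 10⁻³ → stable
The 34–74 m interval has Δρ < 0: lighter water underlies denser water.

34–74 m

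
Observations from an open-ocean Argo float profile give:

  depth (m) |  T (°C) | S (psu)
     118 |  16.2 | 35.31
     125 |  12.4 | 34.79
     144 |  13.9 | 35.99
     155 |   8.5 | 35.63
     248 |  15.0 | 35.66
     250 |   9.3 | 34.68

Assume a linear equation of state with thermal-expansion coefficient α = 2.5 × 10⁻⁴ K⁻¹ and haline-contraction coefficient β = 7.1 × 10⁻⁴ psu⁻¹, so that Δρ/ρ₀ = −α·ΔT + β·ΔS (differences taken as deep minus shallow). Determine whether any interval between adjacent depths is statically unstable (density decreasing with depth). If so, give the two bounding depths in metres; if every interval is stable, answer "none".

Evaluate Δρ/ρ₀ = −αΔT + βΔS across each adjacent pair:
  118–125 m: −αΔT+βΔS = −(2.5 × 10⁻⁴)(-3.8)+(7.1 × 10⁻⁴)(-0.52) = 5.8 × 10⁻⁴ → stable
  125–144 m: −αΔT+βΔS = −(2.5 × 10⁻⁴)(+1.5)+(7.1 × 10⁻⁴)(+1.20) = 4.8 × 10⁻⁴ → stable
  144–155 m: −αΔT+βΔS = −(2.5 × 10⁻⁴)(-5.4)+(7.1 × 10⁻⁴)(-0.36) = 1.1 × 10⁻³ → stable
  155–248 m: −αΔT+βΔS = −(2.5 × 10⁻⁴)(+6.5)+(7.1 × 10⁻⁴)(+0.03) = -1.6 × 10⁻³ → UNSTABLE
  248–250 m: −αΔT+βΔS = −(2.5 × 10⁻⁴)(-5.7)+(7.1 × 10⁻⁴)(-0.98) = 7.3 × 10⁻⁴ → stable
The 155–248 m interval has Δρ < 0: lighter water underlies denser water.

155–248 m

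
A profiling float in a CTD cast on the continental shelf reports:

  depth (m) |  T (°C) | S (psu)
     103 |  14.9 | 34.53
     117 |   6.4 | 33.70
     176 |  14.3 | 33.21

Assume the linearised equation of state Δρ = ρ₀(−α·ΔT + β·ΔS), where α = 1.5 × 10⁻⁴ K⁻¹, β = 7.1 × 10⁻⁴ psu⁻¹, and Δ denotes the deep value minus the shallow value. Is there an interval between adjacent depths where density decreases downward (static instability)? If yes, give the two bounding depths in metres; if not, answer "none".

Evaluate Δρ/ρ₀ = −αΔT + βΔS across each adjacent pair:
  103–117 m: −αΔT+βΔS = −(1.5 × 10⁻⁴)(-8.5)+(7.1 × 10⁻⁴)(-0.83) = 6.9 × 10⁻⁴ → stable
  117–176 m: −αΔT+βΔS = −(1.5 × 10⁻⁴)(+7.9)+(7.1 × 10⁻⁴)(-0.49) = -1.5 × 10⁻³ → UNSTABLE
The 117–176 m interval has Δρ < 0: lighter water underlies denser water.

117–176 m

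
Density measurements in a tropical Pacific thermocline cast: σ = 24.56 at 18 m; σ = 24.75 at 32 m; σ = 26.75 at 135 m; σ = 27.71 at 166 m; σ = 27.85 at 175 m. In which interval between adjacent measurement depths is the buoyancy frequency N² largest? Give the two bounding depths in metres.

Compute the density gradient over each adjacent pair:
  18–32 m: Δρ/Δz = 0.19/14 = 0.014 kg m⁻⁴
  32–135 m: Δρ/Δz = 2.00/103 = 0.019 kg m⁻⁴
  135–166 m: Δρ/Δz = 0.96/31 = 0.031 kg m⁻⁴
  166–175 m: Δρ/Δz = 0.14/9 = 0.016 kg m⁻⁴
The largest gradient is in the 135–166 m interval — the pycnocline.

135–166 m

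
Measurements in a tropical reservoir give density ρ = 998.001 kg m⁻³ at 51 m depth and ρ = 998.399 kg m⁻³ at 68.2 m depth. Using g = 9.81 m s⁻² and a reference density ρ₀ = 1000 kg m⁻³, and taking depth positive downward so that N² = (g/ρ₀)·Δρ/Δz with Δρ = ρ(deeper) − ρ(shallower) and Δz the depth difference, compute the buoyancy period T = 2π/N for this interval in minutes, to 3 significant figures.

Δρ = 998.399 − 998.001 = 0.398 kg m⁻³ over Δz = 68.2 − 51 = 17.2 m.
N² = (9.81/1000) × (0.398/17.2) = 2.2700 × 10⁻⁴ s⁻².
N = √(2.2700 × 10⁻⁴) = 0.015067 rad s⁻¹, so T = 2π/N = 417.02 s = 6.9503 min ≈ 6.95 min.

6.95 min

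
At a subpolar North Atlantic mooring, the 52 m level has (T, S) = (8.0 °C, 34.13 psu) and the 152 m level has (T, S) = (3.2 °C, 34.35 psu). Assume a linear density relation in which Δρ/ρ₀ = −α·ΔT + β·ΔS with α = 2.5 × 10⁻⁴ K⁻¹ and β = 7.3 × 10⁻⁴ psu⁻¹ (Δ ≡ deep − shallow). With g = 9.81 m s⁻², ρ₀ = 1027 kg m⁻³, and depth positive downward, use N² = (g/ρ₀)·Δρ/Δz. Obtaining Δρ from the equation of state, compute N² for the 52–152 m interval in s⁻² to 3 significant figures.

ΔT = -4.8 K, ΔS = +0.22 psu (deep − shallow).
Δρ/ρ₀ = −αΔT + βΔS = 1.20 × 10⁻³ + 1.606 × 10⁻⁴ = 1.3606 × 10⁻³, so Δρ ≈ 1.397 kg m⁻³.
N² = (g/ρ₀)·Δρ/Δz = g·(Δρ/ρ₀)/Δz = 9.81 × 1.3606 × 10⁻³ / 100 = 1.3347 × 10⁻⁴ s⁻² ≈ 1.33 × 10⁻⁴ s⁻².

1.33 × 10⁻⁴ s⁻²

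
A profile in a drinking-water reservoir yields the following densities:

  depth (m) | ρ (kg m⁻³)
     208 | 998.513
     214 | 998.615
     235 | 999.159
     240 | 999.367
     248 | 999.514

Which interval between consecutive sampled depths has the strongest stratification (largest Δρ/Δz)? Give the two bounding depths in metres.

Compute the density gradient over each adjacent pair:
  208–214 m: Δρ/Δz = 0.102/6 = 0.017 kg m⁻⁴
  214–235 m: Δρ/Δz = 0.544/21 = 0.026 kg m⁻⁴
  235–240 m: Δρ/Δz = 0.208/5 = 0.042 kg m⁻⁴
  240–248 m: Δρ/Δz = 0.147/8 = 0.018 kg m⁻⁴
The largest gradient is in the 235–240 m interval — the pycnocline.

235–240 m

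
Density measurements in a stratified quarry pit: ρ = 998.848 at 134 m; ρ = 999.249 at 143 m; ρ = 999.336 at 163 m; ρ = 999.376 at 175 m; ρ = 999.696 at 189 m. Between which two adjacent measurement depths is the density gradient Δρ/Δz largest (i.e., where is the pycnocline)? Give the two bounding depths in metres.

134–143 m

Compute the density gradient over each adjacent pair:
  134–143 m: Δρ/Δz = 0.401/9 = 0.045 kg m⁻⁴
  143–163 m: Δρ/Δz = 0.087/20 = 4.3 × 10⁻³ kg m⁻⁴
  163–175 m: Δρ/Δz = 0.040/12 = 3.3 × 10⁻³ kg m⁻⁴
  175–189 m: Δρ/Δz = 0.320/14 = 0.023 kg m⁻⁴
The largest gradient is in the 134–143 m interval — the pycnocline.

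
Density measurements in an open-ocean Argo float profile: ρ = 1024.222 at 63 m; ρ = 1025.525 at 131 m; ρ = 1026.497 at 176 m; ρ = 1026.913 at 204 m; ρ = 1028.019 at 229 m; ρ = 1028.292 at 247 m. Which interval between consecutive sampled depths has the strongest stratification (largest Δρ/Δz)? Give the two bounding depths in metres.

204–229 m

Compute the density gradient over each adjacent pair:
  63–131 m: Δρ/Δz = 1.303/68 = 0.019 kg m⁻⁴
  131–176 m: Δρ/Δz = 0.972/45 = 0.022 kg m⁻⁴
  176–204 m: Δρ/Δz = 0.416/28 = 0.015 kg m⁻⁴
  204–229 m: Δρ/Δz = 1.106/25 = 0.044 kg m⁻⁴
  229–247 m: Δρ/Δz = 0.273/18 = 0.015 kg m⁻⁴
The largest gradient is in the 204–229 m interval — the pycnocline.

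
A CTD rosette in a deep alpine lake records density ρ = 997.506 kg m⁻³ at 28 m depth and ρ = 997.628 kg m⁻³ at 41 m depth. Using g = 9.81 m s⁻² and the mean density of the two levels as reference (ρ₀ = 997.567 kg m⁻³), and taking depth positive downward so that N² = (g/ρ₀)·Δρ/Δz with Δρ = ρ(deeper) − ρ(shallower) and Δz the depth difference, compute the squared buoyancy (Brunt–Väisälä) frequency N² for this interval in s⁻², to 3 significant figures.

Δρ = 997.628 − 997.506 = 0.122 kg m⁻³ over Δz = 41 − 28 = 13 m.
N² = (9.81/997.567) × (0.122/13) = 9.2288 × 10⁻⁵ s⁻² ≈ 9.23 × 10⁻⁵ s⁻².
Since Δρ > 0 the layer is stably stratified.

9.23 × 10⁻⁵ s⁻²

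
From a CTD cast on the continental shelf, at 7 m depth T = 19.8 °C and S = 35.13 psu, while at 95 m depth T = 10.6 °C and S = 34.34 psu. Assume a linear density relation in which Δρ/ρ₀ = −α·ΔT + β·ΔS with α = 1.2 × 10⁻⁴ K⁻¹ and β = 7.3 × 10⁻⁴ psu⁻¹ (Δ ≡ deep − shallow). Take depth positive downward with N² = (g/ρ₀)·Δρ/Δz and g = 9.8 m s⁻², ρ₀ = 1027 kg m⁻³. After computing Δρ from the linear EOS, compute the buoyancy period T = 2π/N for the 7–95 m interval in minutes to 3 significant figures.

13.7 min

ΔT = -9.2 K, ΔS = -0.79 psu (deep − shallow).
Δρ/ρ₀ = −αΔT + βΔS = 1.104 × 10⁻³ − 5.767 × 10⁻⁴ = 5.273 × 10⁻⁴, so Δρ ≈ 0.5415 kg m⁻³.
N² = (g/ρ₀)·Δρ/Δz = g·(Δρ/ρ₀)/Δz = 9.8 × 5.273 × 10⁻⁴ / 88 = 5.8722 × 10⁻⁵ s⁻².
N = √(5.8722 × 10⁻⁵) = 7.6630 × 10⁻³ rad s⁻¹ → T = 2π/N = 819.94 s = 13.666 min ≈ 13.7 min.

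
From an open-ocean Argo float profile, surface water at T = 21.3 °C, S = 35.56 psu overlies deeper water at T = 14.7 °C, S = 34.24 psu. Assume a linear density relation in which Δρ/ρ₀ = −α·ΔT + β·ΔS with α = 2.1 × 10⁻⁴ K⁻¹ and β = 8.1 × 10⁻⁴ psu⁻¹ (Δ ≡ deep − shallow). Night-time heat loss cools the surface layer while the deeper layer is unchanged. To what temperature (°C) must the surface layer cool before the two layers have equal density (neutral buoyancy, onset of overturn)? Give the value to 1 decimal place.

Neutral buoyancy requires Δρ = 0, i.e. −α(T_deep − T_surf′) + β(S_deep − S_surf) = 0.
T_surf′ = T_deep − (β/α)·ΔS = 14.7 − (8.1 × 10⁻⁴/2.1 × 10⁻⁴)·(-1.32) = 19.791 °C.
Cooling required: 21.3 − (19.791) = 1.509 °C.

19.8 °C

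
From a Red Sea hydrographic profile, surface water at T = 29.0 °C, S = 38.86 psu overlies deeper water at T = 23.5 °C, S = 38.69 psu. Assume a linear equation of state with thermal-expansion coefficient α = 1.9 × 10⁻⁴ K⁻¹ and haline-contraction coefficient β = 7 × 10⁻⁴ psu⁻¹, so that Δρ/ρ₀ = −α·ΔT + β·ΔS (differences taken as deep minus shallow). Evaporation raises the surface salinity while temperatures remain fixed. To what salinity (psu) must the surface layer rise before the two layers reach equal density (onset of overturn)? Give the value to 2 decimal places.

40.18 psu

Neutral buoyancy requires −α(T_deep − T_surf) + β(S_deep − S_surf′) = 0.
S_surf′ = S_deep − (α/β)·ΔT = 38.69 − (1.9 × 10⁻⁴/7 × 10⁻⁴)·(-5.5) = 40.1829 psu.
Increase required: 40.1829 − 38.86 = 1.3229 psu.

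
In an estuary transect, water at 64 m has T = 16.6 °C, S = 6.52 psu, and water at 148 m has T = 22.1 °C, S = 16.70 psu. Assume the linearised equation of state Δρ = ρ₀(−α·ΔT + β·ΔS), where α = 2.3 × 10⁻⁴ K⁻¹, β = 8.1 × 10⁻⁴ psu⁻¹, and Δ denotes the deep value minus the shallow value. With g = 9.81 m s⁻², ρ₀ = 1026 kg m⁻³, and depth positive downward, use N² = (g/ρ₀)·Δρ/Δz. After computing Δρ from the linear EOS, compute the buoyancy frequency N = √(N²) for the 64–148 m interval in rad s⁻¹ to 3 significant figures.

ΔT = +5.5 K, ΔS = +10.18 psu (deep − shallow).
Δρ/ρ₀ = −αΔT + βΔS = -1.265 × 10⁻³ + 8.2458 × 10⁻³ = 6.9808 × 10⁻³, so Δρ ≈ 7.162 kg m⁻³.
N² = (g/ρ₀)·Δρ/Δz = g·(Δρ/ρ₀)/Δz = 9.81 × 6.9808 × 10⁻³ / 84 = 8.1526 × 10⁻⁴ s⁻².
N = √(8.1526 × 10⁻⁴) = 0.028553 rad s⁻¹ ≈ 0.0286 rad s⁻¹.

0.0286 rad s⁻¹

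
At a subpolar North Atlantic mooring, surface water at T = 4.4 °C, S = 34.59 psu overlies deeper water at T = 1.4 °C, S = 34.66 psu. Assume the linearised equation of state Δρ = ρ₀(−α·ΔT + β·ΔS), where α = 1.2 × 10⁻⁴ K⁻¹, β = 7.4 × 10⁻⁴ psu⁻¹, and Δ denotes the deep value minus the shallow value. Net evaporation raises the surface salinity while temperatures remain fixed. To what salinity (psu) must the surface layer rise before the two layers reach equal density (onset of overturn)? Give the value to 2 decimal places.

35.15 psu

Neutral buoyancy requires −α(T_deep − T_surf) + β(S_deep − S_surf′) = 0.
S_surf′ = S_deep − (α/β)·ΔT = 34.66 − (1.2 × 10⁻⁴/7.4 × 10⁻⁴)·(-3.0) = 35.1465 psu.
Increase required: 35.1465 − 34.59 = 0.5565 psu.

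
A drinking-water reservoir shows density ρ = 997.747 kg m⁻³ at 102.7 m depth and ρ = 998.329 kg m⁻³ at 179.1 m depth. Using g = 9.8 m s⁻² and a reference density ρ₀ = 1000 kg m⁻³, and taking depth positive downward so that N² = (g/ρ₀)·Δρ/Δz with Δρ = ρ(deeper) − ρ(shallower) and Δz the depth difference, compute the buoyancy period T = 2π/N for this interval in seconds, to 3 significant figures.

Δρ = 998.329 − 997.747 = 0.582 kg m⁻³ over Δz = 179.1 − 102.7 = 76.4 m.
N² = (9.8/1000) × (0.582/76.4) = 7.4654 × 10⁻⁵ s⁻².
N = √(7.4654 × 10⁻⁵) = 8.6403 × 10⁻³ rad s⁻¹, so T = 2π/N = 727.20 s ≈ 727 s.
Since Δρ > 0 the layer is stably stratified.

727 s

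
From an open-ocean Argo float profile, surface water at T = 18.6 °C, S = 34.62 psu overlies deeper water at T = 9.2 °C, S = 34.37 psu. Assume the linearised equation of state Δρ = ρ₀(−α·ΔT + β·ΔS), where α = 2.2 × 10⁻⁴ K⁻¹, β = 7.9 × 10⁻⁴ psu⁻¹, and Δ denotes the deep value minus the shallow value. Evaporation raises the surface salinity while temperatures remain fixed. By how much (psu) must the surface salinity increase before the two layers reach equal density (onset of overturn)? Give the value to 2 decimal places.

2.37 psu

Neutral buoyancy requires −α(T_deep − T_surf) + β(S_deep − S_surf′) = 0.
S_surf′ = S_deep − (α/β)·ΔT = 34.37 − (2.2 × 10⁻⁴/7.9 × 10⁻⁴)·(-9.4) = 36.9877 psu.
Increase required: 36.9877 − 34.62 = 2.3677 psu.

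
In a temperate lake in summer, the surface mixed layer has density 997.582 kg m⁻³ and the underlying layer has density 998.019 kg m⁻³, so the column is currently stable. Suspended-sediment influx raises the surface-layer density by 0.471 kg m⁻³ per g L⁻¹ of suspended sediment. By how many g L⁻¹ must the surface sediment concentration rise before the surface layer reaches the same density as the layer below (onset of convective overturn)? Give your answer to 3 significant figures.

0.928 g L⁻¹

Density deficit of the surface layer: 998.019 − 997.582 = 0.437 kg m⁻³.
Required change = 0.437 / 0.471 = 0.928 g L⁻¹.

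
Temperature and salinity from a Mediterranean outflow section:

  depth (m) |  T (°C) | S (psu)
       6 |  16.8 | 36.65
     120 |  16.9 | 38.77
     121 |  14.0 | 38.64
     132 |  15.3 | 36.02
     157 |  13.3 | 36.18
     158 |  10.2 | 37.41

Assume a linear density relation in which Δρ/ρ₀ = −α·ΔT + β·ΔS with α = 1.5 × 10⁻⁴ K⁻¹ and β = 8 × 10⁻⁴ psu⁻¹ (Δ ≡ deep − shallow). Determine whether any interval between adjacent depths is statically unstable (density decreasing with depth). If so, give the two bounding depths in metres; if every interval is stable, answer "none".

121–132 m

Evaluate Δρ/ρ₀ = −αΔT + βΔS across each adjacent pair:
  6–120 m: −αΔT+βΔS = −(1.5 × 10⁻⁴)(+0.1)+(8 × 10⁻⁴)(+2.12) = 1.7 × 10⁻³ → stable
  120–121 m: −αΔT+βΔS = −(1.5 × 10⁻⁴)(-2.9)+(8 × 10⁻⁴)(-0.13) = 3.3 × 10⁻⁴ → stable
  121–132 m: −αΔT+βΔS = −(1.5 × 10⁻⁴)(+1.3)+(8 × 10⁻⁴)(-2.62) = -2.3 × 10⁻³ → UNSTABLE
  132–157 m: −αΔT+βΔS = −(1.5 × 10⁻⁴)(-2.0)+(8 × 10⁻⁴)(+0.16) = 4.3 × 10⁻⁴ → stable
  157–158 m: −αΔT+βΔS = −(1.5 × 10⁻⁴)(-3.1)+(8 × 10⁻⁴)(+1.23) = 1.4 × 10⁻³ → stable
The 121–132 m interval has Δρ < 0: lighter water underlies denser water.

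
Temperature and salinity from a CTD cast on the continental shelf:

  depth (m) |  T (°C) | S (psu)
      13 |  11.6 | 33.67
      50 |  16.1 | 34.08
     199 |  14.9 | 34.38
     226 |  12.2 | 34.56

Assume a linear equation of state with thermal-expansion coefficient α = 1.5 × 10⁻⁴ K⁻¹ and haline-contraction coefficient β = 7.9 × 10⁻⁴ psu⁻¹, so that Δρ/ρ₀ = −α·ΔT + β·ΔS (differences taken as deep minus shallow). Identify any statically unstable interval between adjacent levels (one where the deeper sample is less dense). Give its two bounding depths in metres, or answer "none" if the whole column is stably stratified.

Evaluate Δρ/ρ₀ = −αΔT + βΔS across each adjacent pair:
  13–50 m: −αΔT+βΔS = −(1.5 × 10⁻⁴)(+4.5)+(7.9 × 10⁻⁴)(+0.41) = -3.5 × 10⁻⁴ → UNSTABLE
  50–199 m: −αΔT+βΔS = −(1.5 × 10⁻⁴)(-1.2)+(7.9 × 10⁻⁴)(+0.30) = 4.2 × 10⁻⁴ → stable
  199–226 m: −αΔT+βΔS = −(1.5 × 10⁻⁴)(-2.7)+(7.9 × 10⁻⁴)(+0.18) = 5.5 × 10⁻⁴ → stable
The 13–50 m interval has Δρ < 0: lighter water underlies denser water.

13–50 m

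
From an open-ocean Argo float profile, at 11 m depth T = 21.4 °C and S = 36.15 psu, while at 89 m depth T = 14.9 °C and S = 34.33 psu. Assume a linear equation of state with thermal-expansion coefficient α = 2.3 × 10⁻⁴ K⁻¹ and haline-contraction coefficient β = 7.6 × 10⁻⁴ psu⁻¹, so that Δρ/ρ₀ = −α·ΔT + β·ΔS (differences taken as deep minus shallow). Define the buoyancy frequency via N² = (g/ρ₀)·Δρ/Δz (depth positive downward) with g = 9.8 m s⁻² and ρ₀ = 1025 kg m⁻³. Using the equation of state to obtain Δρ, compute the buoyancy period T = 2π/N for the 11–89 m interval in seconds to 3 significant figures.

ΔT = -6.5 K, ΔS = -1.82 psu (deep − shallow).
Δρ/ρ₀ = −αΔT + βΔS = 1.495 × 10⁻³ − 1.3832 × 10⁻³ = 1.118 × 10⁻⁴, so Δρ ≈ 0.1146 kg m⁻³.
N² = (g/ρ₀)·Δρ/Δz = g·(Δρ/ρ₀)/Δz = 9.8 × 1.118 × 10⁻⁴ / 78 = 1.4047 × 10⁻⁵ s⁻².
N = √(1.4047 × 10⁻⁵) = 3.7479 × 10⁻³ rad s⁻¹ → T = 2π/N = 1.6765 × 10³ s ≈ 1.68 × 10³ s.

1.68 × 10³ s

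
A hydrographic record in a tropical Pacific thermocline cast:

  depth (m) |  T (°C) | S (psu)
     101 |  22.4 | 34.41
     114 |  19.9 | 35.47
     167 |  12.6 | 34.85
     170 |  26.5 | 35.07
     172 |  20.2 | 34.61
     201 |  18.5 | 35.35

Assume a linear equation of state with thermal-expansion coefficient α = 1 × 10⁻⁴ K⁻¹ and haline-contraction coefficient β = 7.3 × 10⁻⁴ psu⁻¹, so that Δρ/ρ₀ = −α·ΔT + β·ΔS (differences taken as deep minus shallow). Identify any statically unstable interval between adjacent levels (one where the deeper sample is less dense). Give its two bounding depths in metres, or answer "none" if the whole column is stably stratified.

167–170 m

Evaluate Δρ/ρ₀ = −αΔT + βΔS across each adjacent pair:
  101–114 m: −αΔT+βΔS = −(1 × 10⁻⁴)(-2.5)+(7.3 × 10⁻⁴)(+1.06) = 1.0 × 10⁻³ → stable
  114–167 m: −αΔT+βΔS = −(1 × 10⁻⁴)(-7.3)+(7.3 × 10⁻⁴)(-0.62) = 2.8 × 10⁻⁴ → stable
  167–170 m: −αΔT+βΔS = −(1 × 10⁻⁴)(+13.9)+(7.3 × 10⁻⁴)(+0.22) = -1.2 × 10⁻³ → UNSTABLE
  170–172 m: −αΔT+βΔS = −(1 × 10⁻⁴)(-6.3)+(7.3 × 10⁻⁴)(-0.46) = 2.9 × 10⁻⁴ → stable
  172–201 m: −αΔT+βΔS = −(1 × 10⁻⁴)(-1.7)+(7.3 × 10⁻⁴)(+0.74) = 7.1 × 10⁻⁴ → stable
The 167–170 m interval has Δρ < 0: lighter water underlies denser water.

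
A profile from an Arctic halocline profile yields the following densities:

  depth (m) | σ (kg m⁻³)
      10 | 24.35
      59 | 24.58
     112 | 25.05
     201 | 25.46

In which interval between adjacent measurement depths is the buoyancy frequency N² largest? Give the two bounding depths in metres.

Compute the density gradient over each adjacent pair:
  10–59 m: Δρ/Δz = 0.23/49 = 4.7 × 10⁻³ kg m⁻⁴
  59–112 m: Δρ/Δz = 0.47/53 = 8.9 × 10⁻³ kg m⁻⁴
  112–201 m: Δρ/Δz = 0.41/89 = 4.6 × 10⁻³ kg m⁻⁴
The largest gradient is in the 59–112 m interval — the pycnocline.

59–112 m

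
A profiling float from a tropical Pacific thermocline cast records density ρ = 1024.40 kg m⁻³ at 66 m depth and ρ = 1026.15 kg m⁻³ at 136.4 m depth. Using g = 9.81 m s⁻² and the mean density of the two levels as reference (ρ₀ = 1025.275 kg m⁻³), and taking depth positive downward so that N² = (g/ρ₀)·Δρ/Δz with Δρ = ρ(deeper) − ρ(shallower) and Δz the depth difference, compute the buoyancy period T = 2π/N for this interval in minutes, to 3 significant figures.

Δρ = 1026.15 − 1024.40 = 1.75 kg m⁻³ over Δz = 136.4 − 66 = 70.4 m.
N² = (9.81/1025.275) × (1.75/70.4) = 2.3785 × 10⁻⁴ s⁻².
N = √(2.3785 × 10⁻⁴) = 0.015422 rad s⁻¹, so T = 2π/N = 407.42 s = 6.7903 min ≈ 6.79 min.
A positive N² confirms static stability across the interval.

6.79 min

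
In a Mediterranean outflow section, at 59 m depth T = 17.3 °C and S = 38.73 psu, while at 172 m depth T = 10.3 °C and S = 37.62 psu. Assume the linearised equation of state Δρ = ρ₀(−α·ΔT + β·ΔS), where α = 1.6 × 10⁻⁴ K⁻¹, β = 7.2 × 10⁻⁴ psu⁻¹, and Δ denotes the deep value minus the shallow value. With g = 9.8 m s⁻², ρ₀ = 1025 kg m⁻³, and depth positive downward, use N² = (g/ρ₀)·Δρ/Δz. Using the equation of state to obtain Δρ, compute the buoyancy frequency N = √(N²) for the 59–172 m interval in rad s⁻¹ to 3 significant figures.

5.27 × 10⁻³ rad s⁻¹

ΔT = -7.0 K, ΔS = -1.11 psu (deep − shallow).
Δρ/ρ₀ = −αΔT + βΔS = 1.12 × 10⁻³ − 7.992 × 10⁻⁴ = 3.208 × 10⁻⁴, so Δρ ≈ 0.3288 kg m⁻³.
N² = (g/ρ₀)·Δρ/Δz = g·(Δρ/ρ₀)/Δz = 9.8 × 3.208 × 10⁻⁴ / 113 = 2.7822 × 10⁻⁵ s⁻².
N = √(2.7822 × 10⁻⁵) = 5.2747 × 10⁻³ rad s⁻¹ ≈ 5.27 × 10⁻³ rad s⁻¹.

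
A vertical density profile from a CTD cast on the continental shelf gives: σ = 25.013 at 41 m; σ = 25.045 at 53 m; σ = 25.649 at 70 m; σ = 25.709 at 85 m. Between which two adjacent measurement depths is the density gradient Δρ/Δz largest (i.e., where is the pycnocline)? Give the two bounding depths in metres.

53–70 m

Compute the density gradient over each adjacent pair:
  41–53 m: Δρ/Δz = 0.032/12 = 2.7 × 10⁻³ kg m⁻⁴
  53–70 m: Δρ/Δz = 0.604/17 = 0.036 kg m⁻⁴
  70–85 m: Δρ/Δz = 0.060/15 = 4.0 × 10⁻³ kg m⁻⁴
The largest gradient is in the 53–70 m interval — the pycnocline.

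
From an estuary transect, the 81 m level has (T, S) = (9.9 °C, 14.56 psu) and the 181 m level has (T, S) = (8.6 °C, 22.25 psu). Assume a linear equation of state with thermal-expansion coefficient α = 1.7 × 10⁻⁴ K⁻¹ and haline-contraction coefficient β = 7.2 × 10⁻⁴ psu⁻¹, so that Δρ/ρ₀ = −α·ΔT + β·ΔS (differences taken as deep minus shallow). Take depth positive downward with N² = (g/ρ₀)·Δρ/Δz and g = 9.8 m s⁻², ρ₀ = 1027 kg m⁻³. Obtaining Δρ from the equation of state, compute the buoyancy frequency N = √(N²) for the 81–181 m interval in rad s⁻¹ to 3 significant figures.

ΔT = -1.3 K, ΔS = +7.69 psu (deep − shallow).
Δρ/ρ₀ = −αΔT + βΔS = 2.21 × 10⁻⁴ + 5.5368 × 10⁻³ = 5.7578 × 10⁻³, so Δρ ≈ 5.913 kg m⁻³.
N² = (g/ρ₀)·Δρ/Δz = g·(Δρ/ρ₀)/Δz = 9.8 × 5.7578 × 10⁻³ / 100 = 5.6426 × 10⁻⁴ s⁻².
N = √(5.6426 × 10⁻⁴) = 0.023754 rad s⁻¹ ≈ 0.0238 rad s⁻¹.

0.0238 rad s⁻¹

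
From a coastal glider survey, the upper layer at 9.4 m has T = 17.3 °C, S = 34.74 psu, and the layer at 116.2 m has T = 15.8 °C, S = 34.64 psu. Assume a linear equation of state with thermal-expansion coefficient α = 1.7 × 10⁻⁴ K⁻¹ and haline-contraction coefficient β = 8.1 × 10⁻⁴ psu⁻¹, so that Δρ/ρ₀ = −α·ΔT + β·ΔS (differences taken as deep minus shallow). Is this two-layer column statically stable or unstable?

stable

ΔT = 15.8 − 17.3 = -1.5 K and ΔS = 34.64 − 34.74 = -0.10 psu (deep − shallow).
−αΔT = 2.55 × 10⁻⁴; βΔS = -8.10 × 10⁻⁵; sum Δρ/ρ₀ = 1.74 × 10⁻⁴.
Δρ/ρ₀ > 0, so Δρ > 0: deeper water is denser → statically stable.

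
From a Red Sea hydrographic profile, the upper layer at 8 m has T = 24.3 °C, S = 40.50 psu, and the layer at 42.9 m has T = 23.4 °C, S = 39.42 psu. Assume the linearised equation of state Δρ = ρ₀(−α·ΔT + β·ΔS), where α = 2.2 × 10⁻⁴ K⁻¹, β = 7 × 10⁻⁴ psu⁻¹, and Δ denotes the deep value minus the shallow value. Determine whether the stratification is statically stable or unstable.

unstable

ΔT = 23.4 − 24.3 = -0.9 K and ΔS = 39.42 − 40.50 = -1.08 psu (deep − shallow).
−αΔT = 1.98 × 10⁻⁴; βΔS = -7.56 × 10⁻⁴; sum Δρ/ρ₀ = -5.58 × 10⁻⁴.
Δρ/ρ₀ < 0, so Δρ < 0: deeper water is lighter → statically unstable; the column would overturn.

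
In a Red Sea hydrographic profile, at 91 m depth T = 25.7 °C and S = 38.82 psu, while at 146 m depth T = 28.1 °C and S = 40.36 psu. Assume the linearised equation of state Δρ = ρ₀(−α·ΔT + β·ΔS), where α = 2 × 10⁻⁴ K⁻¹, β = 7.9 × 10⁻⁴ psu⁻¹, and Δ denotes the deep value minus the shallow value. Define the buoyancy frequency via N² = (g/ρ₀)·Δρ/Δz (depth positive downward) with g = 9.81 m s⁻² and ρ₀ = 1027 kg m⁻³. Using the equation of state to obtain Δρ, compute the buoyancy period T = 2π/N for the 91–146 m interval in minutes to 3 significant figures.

ΔT = +2.4 K, ΔS = +1.54 psu (deep − shallow).
Δρ/ρ₀ = −αΔT + βΔS = -4.80 × 10⁻⁴ + 1.2166 × 10⁻³ = 7.366 × 10⁻⁴, so Δρ ≈ 0.7565 kg m⁻³.
N² = (g/ρ₀)·Δρ/Δz = g·(Δρ/ρ₀)/Δz = 9.81 × 7.366 × 10⁻⁴ / 55 = 1.3138 × 10⁻⁴ s⁻².
N = √(1.3138 × 10⁻⁴) = 0.011462 rad s⁻¹ → T = 2π/N = 548.18 s = 9.1363 min ≈ 9.14 min.

9.14 min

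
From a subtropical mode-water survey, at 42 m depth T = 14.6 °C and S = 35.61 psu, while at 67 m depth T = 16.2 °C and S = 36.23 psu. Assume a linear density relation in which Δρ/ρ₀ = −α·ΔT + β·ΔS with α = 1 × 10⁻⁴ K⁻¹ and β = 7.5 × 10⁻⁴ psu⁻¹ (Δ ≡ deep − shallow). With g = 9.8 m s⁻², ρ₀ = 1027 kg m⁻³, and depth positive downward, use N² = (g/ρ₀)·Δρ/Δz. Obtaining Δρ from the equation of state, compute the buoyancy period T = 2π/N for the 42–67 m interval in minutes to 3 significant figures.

9.58 min

ΔT = +1.6 K, ΔS = +0.62 psu (deep − shallow).
Δρ/ρ₀ = −αΔT + βΔS = -1.60 × 10⁻⁴ + 4.65 × 10⁻⁴ = 3.05 × 10⁻⁴, so Δρ ≈ 0.3132 kg m⁻³.
N² = (g/ρ₀)·Δρ/Δz = g·(Δρ/ρ₀)/Δz = 9.8 × 3.05 × 10⁻⁴ / 25 = 1.1956 × 10⁻⁴ s⁻².
N = √(1.1956 × 10⁻⁴) = 0.010934 rad s⁻¹ → T = 2π/N = 574.65 s = 9.5775 min ≈ 9.58 min.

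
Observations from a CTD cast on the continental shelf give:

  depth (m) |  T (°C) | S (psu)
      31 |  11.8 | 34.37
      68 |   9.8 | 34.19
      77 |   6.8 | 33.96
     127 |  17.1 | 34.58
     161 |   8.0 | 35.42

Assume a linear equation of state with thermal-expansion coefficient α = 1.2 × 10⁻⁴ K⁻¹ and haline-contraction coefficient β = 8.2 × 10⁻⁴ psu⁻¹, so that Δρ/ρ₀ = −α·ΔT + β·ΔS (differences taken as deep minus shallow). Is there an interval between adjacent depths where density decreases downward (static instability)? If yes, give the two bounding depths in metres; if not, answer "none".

Evaluate Δρ/ρ₀ = −αΔT + βΔS across each adjacent pair:
  31–68 m: −αΔT+βΔS = −(1.2 × 10⁻⁴)(-2.0)+(8.2 × 10⁻⁴)(-0.18) = 9.2 × 10⁻⁵ → stable
  68–77 m: −αΔT+βΔS = −(1.2 × 10⁻⁴)(-3.0)+(8.2 × 10⁻⁴)(-0.23) = 1.7 × 10⁻⁴ → stable
  77–127 m: −αΔT+βΔS = −(1.2 × 10⁻⁴)(+10.3)+(8.2 × 10⁻⁴)(+0.62) = -7.3 × 10⁻⁴ → UNSTABLE
  127–161 m: −αΔT+βΔS = −(1.2 × 10⁻⁴)(-9.1)+(8.2 × 10⁻⁴)(+0.84) = 1.8 × 10⁻³ → stable
The 77–127 m interval has Δρ < 0: lighter water underlies denser water.

77–127 m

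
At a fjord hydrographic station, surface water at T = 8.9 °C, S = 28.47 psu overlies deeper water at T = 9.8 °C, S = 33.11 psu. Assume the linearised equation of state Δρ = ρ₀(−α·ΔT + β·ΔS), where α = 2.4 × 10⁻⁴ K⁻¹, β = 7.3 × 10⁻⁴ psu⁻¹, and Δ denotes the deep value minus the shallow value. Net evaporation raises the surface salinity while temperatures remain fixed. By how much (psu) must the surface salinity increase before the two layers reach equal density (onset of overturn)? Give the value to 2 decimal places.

4.34 psu

Neutral buoyancy requires −α(T_deep − T_surf) + β(S_deep − S_surf′) = 0.
S_surf′ = S_deep − (α/β)·ΔT = 33.11 − (2.4 × 10⁻⁴/7.3 × 10⁻⁴)·(+0.9) = 32.8141 psu.
Increase required: 32.8141 − 28.47 = 4.3441 psu.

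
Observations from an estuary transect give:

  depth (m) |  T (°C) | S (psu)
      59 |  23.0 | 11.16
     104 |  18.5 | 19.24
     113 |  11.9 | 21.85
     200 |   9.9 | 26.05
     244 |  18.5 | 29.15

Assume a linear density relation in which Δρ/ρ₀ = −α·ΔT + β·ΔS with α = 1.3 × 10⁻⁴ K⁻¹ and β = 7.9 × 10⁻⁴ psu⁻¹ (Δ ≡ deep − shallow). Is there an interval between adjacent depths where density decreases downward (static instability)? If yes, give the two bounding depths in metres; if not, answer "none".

none

Evaluate Δρ/ρ₀ = −αΔT + βΔS across each adjacent pair:
  59–104 m: −αΔT+βΔS = −(1.3 × 10⁻⁴)(-4.5)+(7.9 × 10⁻⁴)(+8.08) = 7.0 × 10⁻³ → stable
  104–113 m: −αΔT+βΔS = −(1.3 × 10⁻⁴)(-6.6)+(7.9 × 10⁻⁴)(+2.61) = 2.9 × 10⁻³ → stable
  113–200 m: −αΔT+βΔS = −(1.3 × 10⁻⁴)(-2.0)+(7.9 × 10⁻⁴)(+4.20) = 3.6 × 10⁻³ → stable
  200–244 m: −αΔT+βΔS = −(1.3 × 10⁻⁴)(+8.6)+(7.9 × 10⁻⁴)(+3.10) = 1.3 × 10⁻³ → stable
Every interval has Δρ > 0: the column is stably stratified throughout.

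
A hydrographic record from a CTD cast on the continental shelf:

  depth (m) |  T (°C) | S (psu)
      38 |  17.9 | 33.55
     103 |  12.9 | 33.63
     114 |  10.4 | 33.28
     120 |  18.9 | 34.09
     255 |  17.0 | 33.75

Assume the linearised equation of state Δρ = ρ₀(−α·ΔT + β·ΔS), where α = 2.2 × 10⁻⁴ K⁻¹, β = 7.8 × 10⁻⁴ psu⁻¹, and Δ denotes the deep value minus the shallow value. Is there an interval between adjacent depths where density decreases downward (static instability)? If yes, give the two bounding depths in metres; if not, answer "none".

114–120 m

Evaluate Δρ/ρ₀ = −αΔT + βΔS across each adjacent pair:
  38–103 m: −αΔT+βΔS = −(2.2 × 10⁻⁴)(-5.0)+(7.8 × 10⁻⁴)(+0.08) = 1.2 × 10⁻³ → stable
  103–114 m: −αΔT+βΔS = −(2.2 × 10⁻⁴)(-2.5)+(7.8 × 10⁻⁴)(-0.35) = 2.8 × 10⁻⁴ → stable
  114–120 m: −αΔT+βΔS = −(2.2 × 10⁻⁴)(+8.5)+(7.8 × 10⁻⁴)(+0.81) = -1.2 × 10⁻³ → UNSTABLE
  120–255 m: −αΔT+βΔS = −(2.2 × 10⁻⁴)(-1.9)+(7.8 × 10⁻⁴)(-0.34) = 1.5 × 10⁻⁴ → stable
The 114–120 m interval has Δρ < 0: lighter water underlies denser water.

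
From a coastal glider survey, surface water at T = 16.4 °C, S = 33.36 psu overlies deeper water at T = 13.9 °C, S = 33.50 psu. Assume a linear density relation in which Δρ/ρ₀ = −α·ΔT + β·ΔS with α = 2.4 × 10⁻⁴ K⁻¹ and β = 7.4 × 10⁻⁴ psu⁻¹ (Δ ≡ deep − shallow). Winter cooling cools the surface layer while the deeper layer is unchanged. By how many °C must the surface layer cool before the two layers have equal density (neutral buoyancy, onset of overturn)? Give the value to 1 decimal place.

Neutral buoyancy requires Δρ = 0, i.e. −α(T_deep − T_surf′) + β(S_deep − S_surf) = 0.
T_surf′ = T_deep − (β/α)·ΔS = 13.9 − (7.4 × 10⁻⁴/2.4 × 10⁻⁴)·(+0.14) = 13.468 °C.
Cooling required: 16.4 − (13.468) = 2.932 °C.

2.9 °C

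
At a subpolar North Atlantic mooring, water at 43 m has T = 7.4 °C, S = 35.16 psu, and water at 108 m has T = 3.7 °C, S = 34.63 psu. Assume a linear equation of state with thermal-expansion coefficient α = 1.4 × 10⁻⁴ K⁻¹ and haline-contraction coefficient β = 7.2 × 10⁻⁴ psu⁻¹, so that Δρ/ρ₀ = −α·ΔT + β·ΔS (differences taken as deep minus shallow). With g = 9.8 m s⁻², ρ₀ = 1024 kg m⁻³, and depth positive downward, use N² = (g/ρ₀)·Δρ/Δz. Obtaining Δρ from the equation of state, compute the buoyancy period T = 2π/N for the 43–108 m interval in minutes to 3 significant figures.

23.1 min

ΔT = -3.7 K, ΔS = -0.53 psu (deep − shallow).
Δρ/ρ₀ = −αΔT + βΔS = 5.18 × 10⁻⁴ − 3.816 × 10⁻⁴ = 1.364 × 10⁻⁴, so Δρ ≈ 0.1397 kg m⁻³.
N² = (g/ρ₀)·Δρ/Δz = g·(Δρ/ρ₀)/Δz = 9.8 × 1.364 × 10⁻⁴ / 65 = 2.0565 × 10⁻⁵ s⁻².
N = √(2.0565 × 10⁻⁵) = 4.5349 × 10⁻³ rad s⁻¹ → T = 2π/N = 1.3855 × 10³ s = 23.092 min ≈ 23.1 min.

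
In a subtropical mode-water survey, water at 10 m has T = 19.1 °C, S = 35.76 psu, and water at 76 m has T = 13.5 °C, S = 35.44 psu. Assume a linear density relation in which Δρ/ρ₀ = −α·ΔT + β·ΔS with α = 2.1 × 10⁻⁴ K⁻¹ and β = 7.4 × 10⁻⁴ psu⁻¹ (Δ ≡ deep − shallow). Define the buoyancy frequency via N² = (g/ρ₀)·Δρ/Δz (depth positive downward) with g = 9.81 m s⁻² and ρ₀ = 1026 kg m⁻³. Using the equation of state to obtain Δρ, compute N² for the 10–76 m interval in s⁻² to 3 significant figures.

ΔT = -5.6 K, ΔS = -0.32 psu (deep − shallow).
Δρ/ρ₀ = −αΔT + βΔS = 1.176 × 10⁻³ − 2.368 × 10⁻⁴ = 9.392 × 10⁻⁴, so Δρ ≈ 0.9636 kg m⁻³.
N² = (g/ρ₀)·Δρ/Δz = g·(Δρ/ρ₀)/Δz = 9.81 × 9.392 × 10⁻⁴ / 66 = 1.3960 × 10⁻⁴ s⁻² ≈ 1.40 × 10⁻⁴ s⁻².

1.40 × 10⁻⁴ s⁻²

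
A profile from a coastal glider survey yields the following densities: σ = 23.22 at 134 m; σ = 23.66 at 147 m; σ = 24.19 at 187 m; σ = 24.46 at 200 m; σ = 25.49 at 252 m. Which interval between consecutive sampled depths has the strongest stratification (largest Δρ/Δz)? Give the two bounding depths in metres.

134–147 m

Compute the density gradient over each adjacent pair:
  134–147 m: Δρ/Δz = 0.44/13 = 0.034 kg m⁻⁴
  147–187 m: Δρ/Δz = 0.53/40 = 0.013 kg m⁻⁴
  187–200 m: Δρ/Δz = 0.27/13 = 0.021 kg m⁻⁴
  200–252 m: Δρ/Δz = 1.03/52 = 0.020 kg m⁻⁴
The largest gradient is in the 134–147 m interval — the pycnocline.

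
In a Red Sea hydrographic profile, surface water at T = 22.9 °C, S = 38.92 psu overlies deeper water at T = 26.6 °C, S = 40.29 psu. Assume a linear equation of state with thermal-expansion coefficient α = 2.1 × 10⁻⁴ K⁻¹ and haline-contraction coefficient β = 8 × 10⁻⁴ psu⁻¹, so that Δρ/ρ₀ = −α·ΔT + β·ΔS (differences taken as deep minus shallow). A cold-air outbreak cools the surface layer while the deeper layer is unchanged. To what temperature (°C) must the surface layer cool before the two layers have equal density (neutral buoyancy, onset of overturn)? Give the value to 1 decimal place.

21.4 °C

Neutral buoyancy requires Δρ = 0, i.e. −α(T_deep − T_surf′) + β(S_deep − S_surf) = 0.
T_surf′ = T_deep − (β/α)·ΔS = 26.6 − (8 × 10⁻⁴/2.1 × 10⁻⁴)·(+1.37) = 21.381 °C.
Cooling required: 22.9 − (21.381) = 1.519 °C.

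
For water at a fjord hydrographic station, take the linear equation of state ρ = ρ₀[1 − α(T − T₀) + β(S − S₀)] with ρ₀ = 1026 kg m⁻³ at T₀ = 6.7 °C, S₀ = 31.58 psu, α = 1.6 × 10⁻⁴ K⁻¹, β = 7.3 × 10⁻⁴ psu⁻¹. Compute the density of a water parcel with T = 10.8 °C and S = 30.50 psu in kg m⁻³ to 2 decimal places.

1024.52 kg m⁻³

T − T₀ = +4.1 K, S − S₀ = -1.08 psu.
Bracket = 1 − α·(+4.1) + β·(-1.08) = 1 + (-1.4444 × 10⁻³) = 0.9985556.
ρ = 1026 × 0.9985556 = 1024.52 kg m⁻³.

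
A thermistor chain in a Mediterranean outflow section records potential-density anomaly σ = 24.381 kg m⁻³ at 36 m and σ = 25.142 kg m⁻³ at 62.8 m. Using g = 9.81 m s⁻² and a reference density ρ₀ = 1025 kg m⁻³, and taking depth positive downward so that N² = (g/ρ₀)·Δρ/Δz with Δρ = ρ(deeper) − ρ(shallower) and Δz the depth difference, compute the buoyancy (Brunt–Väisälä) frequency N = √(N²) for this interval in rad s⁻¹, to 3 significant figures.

Δρ = 1025.142 − 1024.381 = 0.761 kg m⁻³ over Δz = 62.8 − 36 = 26.8 m.
N² = (9.81/1025) × (0.761/26.8) = 2.7177 × 10⁻⁴ s⁻².
N = √(2.7177 × 10⁻⁴) = 0.016485 rad s⁻¹ ≈ 0.0165 rad s⁻¹.
Since Δρ > 0 the layer is stably stratified.

0.0165 rad s⁻¹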